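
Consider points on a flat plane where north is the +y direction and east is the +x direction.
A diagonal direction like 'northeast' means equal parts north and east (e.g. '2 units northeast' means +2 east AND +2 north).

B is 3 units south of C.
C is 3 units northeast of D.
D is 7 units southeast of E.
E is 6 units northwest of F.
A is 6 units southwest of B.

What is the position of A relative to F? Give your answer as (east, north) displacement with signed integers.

Answer: A is at (east=-2, north=-7) relative to F.

Derivation:
Place F at the origin (east=0, north=0).
  E is 6 units northwest of F: delta (east=-6, north=+6); E at (east=-6, north=6).
  D is 7 units southeast of E: delta (east=+7, north=-7); D at (east=1, north=-1).
  C is 3 units northeast of D: delta (east=+3, north=+3); C at (east=4, north=2).
  B is 3 units south of C: delta (east=+0, north=-3); B at (east=4, north=-1).
  A is 6 units southwest of B: delta (east=-6, north=-6); A at (east=-2, north=-7).
Therefore A relative to F: (east=-2, north=-7).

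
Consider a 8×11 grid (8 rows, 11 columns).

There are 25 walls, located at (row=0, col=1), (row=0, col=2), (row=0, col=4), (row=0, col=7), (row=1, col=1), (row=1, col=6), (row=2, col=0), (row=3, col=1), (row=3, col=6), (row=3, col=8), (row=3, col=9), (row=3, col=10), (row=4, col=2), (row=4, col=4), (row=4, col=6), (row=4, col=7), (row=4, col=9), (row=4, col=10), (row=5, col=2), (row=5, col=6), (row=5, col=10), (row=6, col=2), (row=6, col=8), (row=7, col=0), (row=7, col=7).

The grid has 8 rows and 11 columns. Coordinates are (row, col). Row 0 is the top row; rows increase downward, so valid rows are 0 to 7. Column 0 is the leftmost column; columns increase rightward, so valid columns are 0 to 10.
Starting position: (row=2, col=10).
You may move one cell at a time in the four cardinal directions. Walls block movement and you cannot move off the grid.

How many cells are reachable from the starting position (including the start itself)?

Answer: Reachable cells: 61

Derivation:
BFS flood-fill from (row=2, col=10):
  Distance 0: (row=2, col=10)
  Distance 1: (row=1, col=10), (row=2, col=9)
  Distance 2: (row=0, col=10), (row=1, col=9), (row=2, col=8)
  Distance 3: (row=0, col=9), (row=1, col=8), (row=2, col=7)
  Distance 4: (row=0, col=8), (row=1, col=7), (row=2, col=6), (row=3, col=7)
  Distance 5: (row=2, col=5)
  Distance 6: (row=1, col=5), (row=2, col=4), (row=3, col=5)
  Distance 7: (row=0, col=5), (row=1, col=4), (row=2, col=3), (row=3, col=4), (row=4, col=5)
  Distance 8: (row=0, col=6), (row=1, col=3), (row=2, col=2), (row=3, col=3), (row=5, col=5)
  Distance 9: (row=0, col=3), (row=1, col=2), (row=2, col=1), (row=3, col=2), (row=4, col=3), (row=5, col=4), (row=6, col=5)
  Distance 10: (row=5, col=3), (row=6, col=4), (row=6, col=6), (row=7, col=5)
  Distance 11: (row=6, col=3), (row=6, col=7), (row=7, col=4), (row=7, col=6)
  Distance 12: (row=5, col=7), (row=7, col=3)
  Distance 13: (row=5, col=8), (row=7, col=2)
  Distance 14: (row=4, col=8), (row=5, col=9), (row=7, col=1)
  Distance 15: (row=6, col=1), (row=6, col=9)
  Distance 16: (row=5, col=1), (row=6, col=0), (row=6, col=10), (row=7, col=9)
  Distance 17: (row=4, col=1), (row=5, col=0), (row=7, col=8), (row=7, col=10)
  Distance 18: (row=4, col=0)
  Distance 19: (row=3, col=0)
Total reachable: 61 (grid has 63 open cells total)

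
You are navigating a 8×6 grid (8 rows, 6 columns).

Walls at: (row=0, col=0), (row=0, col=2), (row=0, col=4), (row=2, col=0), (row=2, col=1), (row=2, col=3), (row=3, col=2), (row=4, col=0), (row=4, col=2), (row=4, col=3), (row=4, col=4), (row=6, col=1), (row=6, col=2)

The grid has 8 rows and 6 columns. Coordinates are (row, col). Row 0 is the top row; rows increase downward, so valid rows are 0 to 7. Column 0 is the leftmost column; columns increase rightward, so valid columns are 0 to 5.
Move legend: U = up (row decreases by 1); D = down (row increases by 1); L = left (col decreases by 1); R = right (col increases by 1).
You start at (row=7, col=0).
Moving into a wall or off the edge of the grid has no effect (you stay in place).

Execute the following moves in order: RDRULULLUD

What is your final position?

Answer: Final position: (row=7, col=0)

Derivation:
Start: (row=7, col=0)
  R (right): (row=7, col=0) -> (row=7, col=1)
  D (down): blocked, stay at (row=7, col=1)
  R (right): (row=7, col=1) -> (row=7, col=2)
  U (up): blocked, stay at (row=7, col=2)
  L (left): (row=7, col=2) -> (row=7, col=1)
  U (up): blocked, stay at (row=7, col=1)
  L (left): (row=7, col=1) -> (row=7, col=0)
  L (left): blocked, stay at (row=7, col=0)
  U (up): (row=7, col=0) -> (row=6, col=0)
  D (down): (row=6, col=0) -> (row=7, col=0)
Final: (row=7, col=0)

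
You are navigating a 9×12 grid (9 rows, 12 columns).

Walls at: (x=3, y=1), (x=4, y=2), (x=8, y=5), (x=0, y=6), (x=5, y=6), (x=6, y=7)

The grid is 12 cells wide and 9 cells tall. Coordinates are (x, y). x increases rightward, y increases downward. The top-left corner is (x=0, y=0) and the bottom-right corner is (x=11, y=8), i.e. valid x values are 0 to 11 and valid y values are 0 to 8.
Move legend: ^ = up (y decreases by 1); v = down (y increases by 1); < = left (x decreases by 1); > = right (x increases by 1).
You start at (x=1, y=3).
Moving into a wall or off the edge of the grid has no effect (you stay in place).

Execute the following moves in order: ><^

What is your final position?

Answer: Final position: (x=1, y=2)

Derivation:
Start: (x=1, y=3)
  > (right): (x=1, y=3) -> (x=2, y=3)
  < (left): (x=2, y=3) -> (x=1, y=3)
  ^ (up): (x=1, y=3) -> (x=1, y=2)
Final: (x=1, y=2)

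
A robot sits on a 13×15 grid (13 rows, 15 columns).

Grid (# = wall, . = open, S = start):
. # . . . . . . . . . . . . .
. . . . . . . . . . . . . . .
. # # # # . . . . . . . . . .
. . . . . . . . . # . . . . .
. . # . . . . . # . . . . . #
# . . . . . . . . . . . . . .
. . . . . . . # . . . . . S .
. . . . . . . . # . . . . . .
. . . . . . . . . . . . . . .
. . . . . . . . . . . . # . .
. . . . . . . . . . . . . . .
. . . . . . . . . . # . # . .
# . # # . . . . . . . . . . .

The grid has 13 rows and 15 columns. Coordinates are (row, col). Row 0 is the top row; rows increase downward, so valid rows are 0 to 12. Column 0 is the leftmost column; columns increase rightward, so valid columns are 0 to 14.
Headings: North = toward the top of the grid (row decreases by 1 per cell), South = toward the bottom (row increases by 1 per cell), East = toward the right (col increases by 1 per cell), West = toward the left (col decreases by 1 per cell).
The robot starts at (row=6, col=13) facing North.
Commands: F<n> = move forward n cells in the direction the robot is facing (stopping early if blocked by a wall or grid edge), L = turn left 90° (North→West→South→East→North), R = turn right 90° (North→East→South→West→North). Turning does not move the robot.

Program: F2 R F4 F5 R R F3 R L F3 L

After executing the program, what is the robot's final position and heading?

Answer: Final position: (row=4, col=9), facing South

Derivation:
Start: (row=6, col=13), facing North
  F2: move forward 2, now at (row=4, col=13)
  R: turn right, now facing East
  F4: move forward 0/4 (blocked), now at (row=4, col=13)
  F5: move forward 0/5 (blocked), now at (row=4, col=13)
  R: turn right, now facing South
  R: turn right, now facing West
  F3: move forward 3, now at (row=4, col=10)
  R: turn right, now facing North
  L: turn left, now facing West
  F3: move forward 1/3 (blocked), now at (row=4, col=9)
  L: turn left, now facing South
Final: (row=4, col=9), facing South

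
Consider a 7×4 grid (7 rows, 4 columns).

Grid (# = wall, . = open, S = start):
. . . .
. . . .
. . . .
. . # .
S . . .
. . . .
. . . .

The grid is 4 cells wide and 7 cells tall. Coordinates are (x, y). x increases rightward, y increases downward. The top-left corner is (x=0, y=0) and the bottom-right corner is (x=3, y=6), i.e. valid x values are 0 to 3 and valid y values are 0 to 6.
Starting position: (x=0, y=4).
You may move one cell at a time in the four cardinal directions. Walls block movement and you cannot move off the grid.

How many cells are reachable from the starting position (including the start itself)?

BFS flood-fill from (x=0, y=4):
  Distance 0: (x=0, y=4)
  Distance 1: (x=0, y=3), (x=1, y=4), (x=0, y=5)
  Distance 2: (x=0, y=2), (x=1, y=3), (x=2, y=4), (x=1, y=5), (x=0, y=6)
  Distance 3: (x=0, y=1), (x=1, y=2), (x=3, y=4), (x=2, y=5), (x=1, y=6)
  Distance 4: (x=0, y=0), (x=1, y=1), (x=2, y=2), (x=3, y=3), (x=3, y=5), (x=2, y=6)
  Distance 5: (x=1, y=0), (x=2, y=1), (x=3, y=2), (x=3, y=6)
  Distance 6: (x=2, y=0), (x=3, y=1)
  Distance 7: (x=3, y=0)
Total reachable: 27 (grid has 27 open cells total)

Answer: Reachable cells: 27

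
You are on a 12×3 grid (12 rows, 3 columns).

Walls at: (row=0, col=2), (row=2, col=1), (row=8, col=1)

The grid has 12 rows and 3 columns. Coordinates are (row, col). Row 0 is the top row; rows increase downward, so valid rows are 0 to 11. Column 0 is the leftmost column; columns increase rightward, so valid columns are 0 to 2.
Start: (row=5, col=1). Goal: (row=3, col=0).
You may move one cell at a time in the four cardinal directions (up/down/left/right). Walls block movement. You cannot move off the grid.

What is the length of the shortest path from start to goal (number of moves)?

BFS from (row=5, col=1) until reaching (row=3, col=0):
  Distance 0: (row=5, col=1)
  Distance 1: (row=4, col=1), (row=5, col=0), (row=5, col=2), (row=6, col=1)
  Distance 2: (row=3, col=1), (row=4, col=0), (row=4, col=2), (row=6, col=0), (row=6, col=2), (row=7, col=1)
  Distance 3: (row=3, col=0), (row=3, col=2), (row=7, col=0), (row=7, col=2)  <- goal reached here
One shortest path (3 moves): (row=5, col=1) -> (row=5, col=0) -> (row=4, col=0) -> (row=3, col=0)

Answer: Shortest path length: 3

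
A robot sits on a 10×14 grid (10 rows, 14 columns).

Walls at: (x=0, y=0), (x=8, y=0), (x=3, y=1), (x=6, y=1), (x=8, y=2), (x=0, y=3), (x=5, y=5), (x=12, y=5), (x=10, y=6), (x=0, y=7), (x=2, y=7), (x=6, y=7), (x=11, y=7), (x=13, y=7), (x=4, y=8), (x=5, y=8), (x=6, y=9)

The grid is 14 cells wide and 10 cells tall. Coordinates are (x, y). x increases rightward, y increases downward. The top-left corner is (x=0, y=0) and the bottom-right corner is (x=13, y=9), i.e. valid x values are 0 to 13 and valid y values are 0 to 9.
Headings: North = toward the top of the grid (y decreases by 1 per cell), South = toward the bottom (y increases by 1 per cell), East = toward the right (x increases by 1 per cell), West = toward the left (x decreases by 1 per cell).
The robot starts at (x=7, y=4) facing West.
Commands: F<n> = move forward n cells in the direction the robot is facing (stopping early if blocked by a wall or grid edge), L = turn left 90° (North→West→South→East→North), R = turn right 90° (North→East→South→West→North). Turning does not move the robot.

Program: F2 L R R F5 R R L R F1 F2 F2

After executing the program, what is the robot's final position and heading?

Answer: Final position: (x=5, y=4), facing South

Derivation:
Start: (x=7, y=4), facing West
  F2: move forward 2, now at (x=5, y=4)
  L: turn left, now facing South
  R: turn right, now facing West
  R: turn right, now facing North
  F5: move forward 4/5 (blocked), now at (x=5, y=0)
  R: turn right, now facing East
  R: turn right, now facing South
  L: turn left, now facing East
  R: turn right, now facing South
  F1: move forward 1, now at (x=5, y=1)
  F2: move forward 2, now at (x=5, y=3)
  F2: move forward 1/2 (blocked), now at (x=5, y=4)
Final: (x=5, y=4), facing South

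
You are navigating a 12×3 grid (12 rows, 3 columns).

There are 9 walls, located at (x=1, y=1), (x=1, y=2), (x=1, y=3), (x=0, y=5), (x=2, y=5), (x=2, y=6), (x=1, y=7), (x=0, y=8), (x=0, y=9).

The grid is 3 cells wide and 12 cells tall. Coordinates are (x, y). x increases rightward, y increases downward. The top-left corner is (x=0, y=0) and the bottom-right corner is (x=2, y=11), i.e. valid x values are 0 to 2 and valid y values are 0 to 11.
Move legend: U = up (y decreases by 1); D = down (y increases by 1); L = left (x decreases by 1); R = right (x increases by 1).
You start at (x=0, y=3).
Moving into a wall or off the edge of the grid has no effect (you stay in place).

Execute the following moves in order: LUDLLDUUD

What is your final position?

Start: (x=0, y=3)
  L (left): blocked, stay at (x=0, y=3)
  U (up): (x=0, y=3) -> (x=0, y=2)
  D (down): (x=0, y=2) -> (x=0, y=3)
  L (left): blocked, stay at (x=0, y=3)
  L (left): blocked, stay at (x=0, y=3)
  D (down): (x=0, y=3) -> (x=0, y=4)
  U (up): (x=0, y=4) -> (x=0, y=3)
  U (up): (x=0, y=3) -> (x=0, y=2)
  D (down): (x=0, y=2) -> (x=0, y=3)
Final: (x=0, y=3)

Answer: Final position: (x=0, y=3)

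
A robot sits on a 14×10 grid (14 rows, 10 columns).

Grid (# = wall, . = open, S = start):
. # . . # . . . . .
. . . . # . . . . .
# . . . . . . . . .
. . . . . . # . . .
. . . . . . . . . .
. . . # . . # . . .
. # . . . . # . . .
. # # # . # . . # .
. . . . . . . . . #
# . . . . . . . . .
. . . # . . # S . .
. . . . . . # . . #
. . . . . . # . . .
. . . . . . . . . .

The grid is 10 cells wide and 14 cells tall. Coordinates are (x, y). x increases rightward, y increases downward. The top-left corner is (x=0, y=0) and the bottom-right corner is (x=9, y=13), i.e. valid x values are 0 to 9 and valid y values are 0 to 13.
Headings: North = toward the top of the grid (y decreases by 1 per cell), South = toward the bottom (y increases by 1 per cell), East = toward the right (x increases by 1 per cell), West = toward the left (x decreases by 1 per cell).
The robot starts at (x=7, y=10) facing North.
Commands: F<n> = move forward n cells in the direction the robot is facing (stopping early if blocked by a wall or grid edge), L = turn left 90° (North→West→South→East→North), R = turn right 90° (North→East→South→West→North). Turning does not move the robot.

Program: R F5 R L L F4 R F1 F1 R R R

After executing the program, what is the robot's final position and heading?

Answer: Final position: (x=9, y=9), facing North

Derivation:
Start: (x=7, y=10), facing North
  R: turn right, now facing East
  F5: move forward 2/5 (blocked), now at (x=9, y=10)
  R: turn right, now facing South
  L: turn left, now facing East
  L: turn left, now facing North
  F4: move forward 1/4 (blocked), now at (x=9, y=9)
  R: turn right, now facing East
  F1: move forward 0/1 (blocked), now at (x=9, y=9)
  F1: move forward 0/1 (blocked), now at (x=9, y=9)
  R: turn right, now facing South
  R: turn right, now facing West
  R: turn right, now facing North
Final: (x=9, y=9), facing North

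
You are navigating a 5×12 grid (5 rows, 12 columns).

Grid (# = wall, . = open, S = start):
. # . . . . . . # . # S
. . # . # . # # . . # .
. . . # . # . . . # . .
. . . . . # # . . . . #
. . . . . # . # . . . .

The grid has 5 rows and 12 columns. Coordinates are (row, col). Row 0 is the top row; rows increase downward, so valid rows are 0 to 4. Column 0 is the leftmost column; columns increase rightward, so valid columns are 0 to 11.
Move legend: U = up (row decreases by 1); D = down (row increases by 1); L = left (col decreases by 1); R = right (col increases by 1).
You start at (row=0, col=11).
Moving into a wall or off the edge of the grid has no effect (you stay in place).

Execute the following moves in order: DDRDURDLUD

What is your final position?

Answer: Final position: (row=3, col=10)

Derivation:
Start: (row=0, col=11)
  D (down): (row=0, col=11) -> (row=1, col=11)
  D (down): (row=1, col=11) -> (row=2, col=11)
  R (right): blocked, stay at (row=2, col=11)
  D (down): blocked, stay at (row=2, col=11)
  U (up): (row=2, col=11) -> (row=1, col=11)
  R (right): blocked, stay at (row=1, col=11)
  D (down): (row=1, col=11) -> (row=2, col=11)
  L (left): (row=2, col=11) -> (row=2, col=10)
  U (up): blocked, stay at (row=2, col=10)
  D (down): (row=2, col=10) -> (row=3, col=10)
Final: (row=3, col=10)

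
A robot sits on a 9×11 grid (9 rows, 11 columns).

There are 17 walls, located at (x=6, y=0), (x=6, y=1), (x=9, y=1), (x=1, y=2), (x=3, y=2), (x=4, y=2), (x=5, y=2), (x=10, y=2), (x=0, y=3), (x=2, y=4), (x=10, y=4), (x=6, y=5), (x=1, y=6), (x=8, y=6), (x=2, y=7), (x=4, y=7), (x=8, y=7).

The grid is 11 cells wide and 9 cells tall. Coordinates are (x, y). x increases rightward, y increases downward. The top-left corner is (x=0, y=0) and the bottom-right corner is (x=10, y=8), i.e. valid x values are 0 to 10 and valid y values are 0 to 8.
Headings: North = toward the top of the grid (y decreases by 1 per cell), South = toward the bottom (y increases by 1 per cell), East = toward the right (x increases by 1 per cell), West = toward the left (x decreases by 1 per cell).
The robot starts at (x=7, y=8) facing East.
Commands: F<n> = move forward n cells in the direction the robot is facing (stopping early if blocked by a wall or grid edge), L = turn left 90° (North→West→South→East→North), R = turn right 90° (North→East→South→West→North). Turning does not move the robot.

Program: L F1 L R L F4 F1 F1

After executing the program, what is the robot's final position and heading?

Answer: Final position: (x=5, y=7), facing West

Derivation:
Start: (x=7, y=8), facing East
  L: turn left, now facing North
  F1: move forward 1, now at (x=7, y=7)
  L: turn left, now facing West
  R: turn right, now facing North
  L: turn left, now facing West
  F4: move forward 2/4 (blocked), now at (x=5, y=7)
  F1: move forward 0/1 (blocked), now at (x=5, y=7)
  F1: move forward 0/1 (blocked), now at (x=5, y=7)
Final: (x=5, y=7), facing West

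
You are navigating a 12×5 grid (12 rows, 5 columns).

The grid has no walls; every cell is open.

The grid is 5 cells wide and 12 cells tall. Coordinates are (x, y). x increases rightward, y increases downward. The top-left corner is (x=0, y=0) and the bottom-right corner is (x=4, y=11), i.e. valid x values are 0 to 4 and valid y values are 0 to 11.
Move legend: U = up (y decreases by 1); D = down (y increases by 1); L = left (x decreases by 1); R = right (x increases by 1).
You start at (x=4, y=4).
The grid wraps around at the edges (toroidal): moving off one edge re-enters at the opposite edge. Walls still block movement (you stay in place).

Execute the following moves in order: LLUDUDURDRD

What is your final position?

Answer: Final position: (x=4, y=5)

Derivation:
Start: (x=4, y=4)
  L (left): (x=4, y=4) -> (x=3, y=4)
  L (left): (x=3, y=4) -> (x=2, y=4)
  U (up): (x=2, y=4) -> (x=2, y=3)
  D (down): (x=2, y=3) -> (x=2, y=4)
  U (up): (x=2, y=4) -> (x=2, y=3)
  D (down): (x=2, y=3) -> (x=2, y=4)
  U (up): (x=2, y=4) -> (x=2, y=3)
  R (right): (x=2, y=3) -> (x=3, y=3)
  D (down): (x=3, y=3) -> (x=3, y=4)
  R (right): (x=3, y=4) -> (x=4, y=4)
  D (down): (x=4, y=4) -> (x=4, y=5)
Final: (x=4, y=5)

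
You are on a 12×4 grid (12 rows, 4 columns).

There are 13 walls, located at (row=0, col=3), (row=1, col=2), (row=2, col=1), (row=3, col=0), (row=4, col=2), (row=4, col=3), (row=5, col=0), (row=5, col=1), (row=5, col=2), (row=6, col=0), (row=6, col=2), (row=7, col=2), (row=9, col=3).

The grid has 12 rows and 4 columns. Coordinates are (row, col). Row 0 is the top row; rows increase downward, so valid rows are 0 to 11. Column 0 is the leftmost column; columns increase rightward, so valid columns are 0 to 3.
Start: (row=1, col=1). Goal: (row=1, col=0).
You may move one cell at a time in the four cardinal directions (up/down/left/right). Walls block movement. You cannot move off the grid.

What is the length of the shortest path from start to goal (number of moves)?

Answer: Shortest path length: 1

Derivation:
BFS from (row=1, col=1) until reaching (row=1, col=0):
  Distance 0: (row=1, col=1)
  Distance 1: (row=0, col=1), (row=1, col=0)  <- goal reached here
One shortest path (1 moves): (row=1, col=1) -> (row=1, col=0)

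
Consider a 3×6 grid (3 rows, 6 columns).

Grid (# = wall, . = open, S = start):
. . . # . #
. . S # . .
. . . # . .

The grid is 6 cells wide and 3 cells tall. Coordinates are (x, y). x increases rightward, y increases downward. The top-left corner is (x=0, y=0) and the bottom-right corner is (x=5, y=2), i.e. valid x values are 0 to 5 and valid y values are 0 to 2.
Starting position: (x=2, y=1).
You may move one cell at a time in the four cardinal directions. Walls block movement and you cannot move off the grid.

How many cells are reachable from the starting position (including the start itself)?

BFS flood-fill from (x=2, y=1):
  Distance 0: (x=2, y=1)
  Distance 1: (x=2, y=0), (x=1, y=1), (x=2, y=2)
  Distance 2: (x=1, y=0), (x=0, y=1), (x=1, y=2)
  Distance 3: (x=0, y=0), (x=0, y=2)
Total reachable: 9 (grid has 14 open cells total)

Answer: Reachable cells: 9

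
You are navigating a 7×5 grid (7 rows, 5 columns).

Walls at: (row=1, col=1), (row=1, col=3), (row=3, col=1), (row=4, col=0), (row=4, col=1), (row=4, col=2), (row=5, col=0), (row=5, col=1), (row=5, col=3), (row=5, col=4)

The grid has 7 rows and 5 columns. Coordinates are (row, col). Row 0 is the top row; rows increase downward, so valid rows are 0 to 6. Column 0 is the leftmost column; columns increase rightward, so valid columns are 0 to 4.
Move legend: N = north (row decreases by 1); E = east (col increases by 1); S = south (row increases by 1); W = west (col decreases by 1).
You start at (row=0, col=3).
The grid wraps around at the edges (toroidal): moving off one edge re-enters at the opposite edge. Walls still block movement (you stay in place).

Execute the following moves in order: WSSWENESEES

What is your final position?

Answer: Final position: (row=3, col=4)

Derivation:
Start: (row=0, col=3)
  W (west): (row=0, col=3) -> (row=0, col=2)
  S (south): (row=0, col=2) -> (row=1, col=2)
  S (south): (row=1, col=2) -> (row=2, col=2)
  W (west): (row=2, col=2) -> (row=2, col=1)
  E (east): (row=2, col=1) -> (row=2, col=2)
  N (north): (row=2, col=2) -> (row=1, col=2)
  E (east): blocked, stay at (row=1, col=2)
  S (south): (row=1, col=2) -> (row=2, col=2)
  E (east): (row=2, col=2) -> (row=2, col=3)
  E (east): (row=2, col=3) -> (row=2, col=4)
  S (south): (row=2, col=4) -> (row=3, col=4)
Final: (row=3, col=4)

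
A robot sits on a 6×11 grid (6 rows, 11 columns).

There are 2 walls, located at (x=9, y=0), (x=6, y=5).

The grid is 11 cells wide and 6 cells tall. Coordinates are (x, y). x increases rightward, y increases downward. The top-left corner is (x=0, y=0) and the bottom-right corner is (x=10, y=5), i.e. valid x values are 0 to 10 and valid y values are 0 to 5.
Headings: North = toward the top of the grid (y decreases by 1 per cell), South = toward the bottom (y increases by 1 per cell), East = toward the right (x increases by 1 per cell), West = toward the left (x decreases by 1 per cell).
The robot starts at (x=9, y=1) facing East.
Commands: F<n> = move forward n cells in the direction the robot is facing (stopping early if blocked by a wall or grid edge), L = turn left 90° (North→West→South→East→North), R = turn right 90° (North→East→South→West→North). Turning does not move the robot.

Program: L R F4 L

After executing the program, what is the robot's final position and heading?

Answer: Final position: (x=10, y=1), facing North

Derivation:
Start: (x=9, y=1), facing East
  L: turn left, now facing North
  R: turn right, now facing East
  F4: move forward 1/4 (blocked), now at (x=10, y=1)
  L: turn left, now facing North
Final: (x=10, y=1), facing North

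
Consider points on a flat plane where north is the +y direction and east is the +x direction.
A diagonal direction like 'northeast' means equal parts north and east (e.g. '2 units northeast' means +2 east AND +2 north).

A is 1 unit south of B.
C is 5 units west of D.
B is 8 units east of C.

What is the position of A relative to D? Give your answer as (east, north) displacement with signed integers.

Answer: A is at (east=3, north=-1) relative to D.

Derivation:
Place D at the origin (east=0, north=0).
  C is 5 units west of D: delta (east=-5, north=+0); C at (east=-5, north=0).
  B is 8 units east of C: delta (east=+8, north=+0); B at (east=3, north=0).
  A is 1 unit south of B: delta (east=+0, north=-1); A at (east=3, north=-1).
Therefore A relative to D: (east=3, north=-1).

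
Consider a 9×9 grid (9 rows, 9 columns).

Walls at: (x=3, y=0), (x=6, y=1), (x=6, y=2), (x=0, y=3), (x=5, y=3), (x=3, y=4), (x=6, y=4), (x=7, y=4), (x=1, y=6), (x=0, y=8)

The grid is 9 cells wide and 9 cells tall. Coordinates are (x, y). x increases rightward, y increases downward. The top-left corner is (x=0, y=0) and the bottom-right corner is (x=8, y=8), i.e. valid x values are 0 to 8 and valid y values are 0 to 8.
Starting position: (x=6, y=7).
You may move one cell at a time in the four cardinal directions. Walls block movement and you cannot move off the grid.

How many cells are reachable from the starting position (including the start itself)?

Answer: Reachable cells: 71

Derivation:
BFS flood-fill from (x=6, y=7):
  Distance 0: (x=6, y=7)
  Distance 1: (x=6, y=6), (x=5, y=7), (x=7, y=7), (x=6, y=8)
  Distance 2: (x=6, y=5), (x=5, y=6), (x=7, y=6), (x=4, y=7), (x=8, y=7), (x=5, y=8), (x=7, y=8)
  Distance 3: (x=5, y=5), (x=7, y=5), (x=4, y=6), (x=8, y=6), (x=3, y=7), (x=4, y=8), (x=8, y=8)
  Distance 4: (x=5, y=4), (x=4, y=5), (x=8, y=5), (x=3, y=6), (x=2, y=7), (x=3, y=8)
  Distance 5: (x=4, y=4), (x=8, y=4), (x=3, y=5), (x=2, y=6), (x=1, y=7), (x=2, y=8)
  Distance 6: (x=4, y=3), (x=8, y=3), (x=2, y=5), (x=0, y=7), (x=1, y=8)
  Distance 7: (x=4, y=2), (x=8, y=2), (x=3, y=3), (x=7, y=3), (x=2, y=4), (x=1, y=5), (x=0, y=6)
  Distance 8: (x=4, y=1), (x=8, y=1), (x=3, y=2), (x=5, y=2), (x=7, y=2), (x=2, y=3), (x=6, y=3), (x=1, y=4), (x=0, y=5)
  Distance 9: (x=4, y=0), (x=8, y=0), (x=3, y=1), (x=5, y=1), (x=7, y=1), (x=2, y=2), (x=1, y=3), (x=0, y=4)
  Distance 10: (x=5, y=0), (x=7, y=0), (x=2, y=1), (x=1, y=2)
  Distance 11: (x=2, y=0), (x=6, y=0), (x=1, y=1), (x=0, y=2)
  Distance 12: (x=1, y=0), (x=0, y=1)
  Distance 13: (x=0, y=0)
Total reachable: 71 (grid has 71 open cells total)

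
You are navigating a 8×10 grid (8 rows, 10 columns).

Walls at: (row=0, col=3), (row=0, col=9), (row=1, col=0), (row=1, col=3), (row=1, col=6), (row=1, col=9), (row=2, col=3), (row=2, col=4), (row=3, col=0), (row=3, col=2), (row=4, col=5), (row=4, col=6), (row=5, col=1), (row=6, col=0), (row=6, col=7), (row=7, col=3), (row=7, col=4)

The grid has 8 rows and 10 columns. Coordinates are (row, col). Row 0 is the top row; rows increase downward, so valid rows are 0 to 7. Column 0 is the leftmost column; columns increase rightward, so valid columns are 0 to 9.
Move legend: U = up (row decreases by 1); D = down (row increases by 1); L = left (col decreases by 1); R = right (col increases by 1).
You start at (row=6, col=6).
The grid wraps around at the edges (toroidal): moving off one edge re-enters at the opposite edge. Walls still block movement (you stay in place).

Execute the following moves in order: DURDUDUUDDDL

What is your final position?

Start: (row=6, col=6)
  D (down): (row=6, col=6) -> (row=7, col=6)
  U (up): (row=7, col=6) -> (row=6, col=6)
  R (right): blocked, stay at (row=6, col=6)
  D (down): (row=6, col=6) -> (row=7, col=6)
  U (up): (row=7, col=6) -> (row=6, col=6)
  D (down): (row=6, col=6) -> (row=7, col=6)
  U (up): (row=7, col=6) -> (row=6, col=6)
  U (up): (row=6, col=6) -> (row=5, col=6)
  D (down): (row=5, col=6) -> (row=6, col=6)
  D (down): (row=6, col=6) -> (row=7, col=6)
  D (down): (row=7, col=6) -> (row=0, col=6)
  L (left): (row=0, col=6) -> (row=0, col=5)
Final: (row=0, col=5)

Answer: Final position: (row=0, col=5)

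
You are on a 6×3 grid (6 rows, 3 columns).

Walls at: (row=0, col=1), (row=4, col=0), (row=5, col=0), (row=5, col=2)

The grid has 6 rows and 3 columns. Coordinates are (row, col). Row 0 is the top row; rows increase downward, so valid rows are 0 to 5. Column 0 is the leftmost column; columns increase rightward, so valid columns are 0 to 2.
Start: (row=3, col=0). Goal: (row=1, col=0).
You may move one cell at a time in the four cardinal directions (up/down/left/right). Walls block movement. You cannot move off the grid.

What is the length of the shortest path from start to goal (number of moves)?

BFS from (row=3, col=0) until reaching (row=1, col=0):
  Distance 0: (row=3, col=0)
  Distance 1: (row=2, col=0), (row=3, col=1)
  Distance 2: (row=1, col=0), (row=2, col=1), (row=3, col=2), (row=4, col=1)  <- goal reached here
One shortest path (2 moves): (row=3, col=0) -> (row=2, col=0) -> (row=1, col=0)

Answer: Shortest path length: 2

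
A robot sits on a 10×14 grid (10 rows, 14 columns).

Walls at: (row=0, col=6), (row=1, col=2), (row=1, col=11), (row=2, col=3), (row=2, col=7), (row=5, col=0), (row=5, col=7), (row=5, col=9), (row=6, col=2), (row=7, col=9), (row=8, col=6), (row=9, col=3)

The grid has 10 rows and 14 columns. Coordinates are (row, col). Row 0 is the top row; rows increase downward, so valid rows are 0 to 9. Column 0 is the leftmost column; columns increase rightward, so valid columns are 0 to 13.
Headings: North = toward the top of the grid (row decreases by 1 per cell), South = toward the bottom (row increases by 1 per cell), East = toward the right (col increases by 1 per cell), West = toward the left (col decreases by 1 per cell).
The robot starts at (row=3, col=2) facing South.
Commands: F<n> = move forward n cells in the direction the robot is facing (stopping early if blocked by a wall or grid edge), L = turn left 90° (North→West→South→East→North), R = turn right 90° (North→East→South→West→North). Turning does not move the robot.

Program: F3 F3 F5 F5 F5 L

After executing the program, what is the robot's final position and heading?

Answer: Final position: (row=5, col=2), facing East

Derivation:
Start: (row=3, col=2), facing South
  F3: move forward 2/3 (blocked), now at (row=5, col=2)
  F3: move forward 0/3 (blocked), now at (row=5, col=2)
  [×3]F5: move forward 0/5 (blocked), now at (row=5, col=2)
  L: turn left, now facing East
Final: (row=5, col=2), facing East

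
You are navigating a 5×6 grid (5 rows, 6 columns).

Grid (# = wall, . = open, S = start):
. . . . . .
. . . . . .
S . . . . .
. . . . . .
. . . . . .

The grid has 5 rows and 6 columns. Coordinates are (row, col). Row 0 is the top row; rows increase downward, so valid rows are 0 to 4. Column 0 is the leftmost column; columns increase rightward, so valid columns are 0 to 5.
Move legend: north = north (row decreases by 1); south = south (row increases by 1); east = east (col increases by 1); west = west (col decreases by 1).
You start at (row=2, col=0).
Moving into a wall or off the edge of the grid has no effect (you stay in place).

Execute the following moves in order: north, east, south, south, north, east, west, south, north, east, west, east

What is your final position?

Start: (row=2, col=0)
  north (north): (row=2, col=0) -> (row=1, col=0)
  east (east): (row=1, col=0) -> (row=1, col=1)
  south (south): (row=1, col=1) -> (row=2, col=1)
  south (south): (row=2, col=1) -> (row=3, col=1)
  north (north): (row=3, col=1) -> (row=2, col=1)
  east (east): (row=2, col=1) -> (row=2, col=2)
  west (west): (row=2, col=2) -> (row=2, col=1)
  south (south): (row=2, col=1) -> (row=3, col=1)
  north (north): (row=3, col=1) -> (row=2, col=1)
  east (east): (row=2, col=1) -> (row=2, col=2)
  west (west): (row=2, col=2) -> (row=2, col=1)
  east (east): (row=2, col=1) -> (row=2, col=2)
Final: (row=2, col=2)

Answer: Final position: (row=2, col=2)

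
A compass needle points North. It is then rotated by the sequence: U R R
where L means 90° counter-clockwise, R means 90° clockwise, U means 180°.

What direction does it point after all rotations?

Answer: Final heading: North

Derivation:
Start: North
  U (U-turn (180°)) -> South
  R (right (90° clockwise)) -> West
  R (right (90° clockwise)) -> North
Final: North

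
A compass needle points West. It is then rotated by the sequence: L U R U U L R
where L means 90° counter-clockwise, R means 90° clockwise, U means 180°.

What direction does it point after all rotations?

Answer: Final heading: East

Derivation:
Start: West
  L (left (90° counter-clockwise)) -> South
  U (U-turn (180°)) -> North
  R (right (90° clockwise)) -> East
  U (U-turn (180°)) -> West
  U (U-turn (180°)) -> East
  L (left (90° counter-clockwise)) -> North
  R (right (90° clockwise)) -> East
Final: East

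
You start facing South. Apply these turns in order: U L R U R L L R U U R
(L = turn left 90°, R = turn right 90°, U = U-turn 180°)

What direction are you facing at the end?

Start: South
  U (U-turn (180°)) -> North
  L (left (90° counter-clockwise)) -> West
  R (right (90° clockwise)) -> North
  U (U-turn (180°)) -> South
  R (right (90° clockwise)) -> West
  L (left (90° counter-clockwise)) -> South
  L (left (90° counter-clockwise)) -> East
  R (right (90° clockwise)) -> South
  U (U-turn (180°)) -> North
  U (U-turn (180°)) -> South
  R (right (90° clockwise)) -> West
Final: West

Answer: Final heading: West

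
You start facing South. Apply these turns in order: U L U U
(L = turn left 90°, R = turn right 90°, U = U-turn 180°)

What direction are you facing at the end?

Answer: Final heading: West

Derivation:
Start: South
  U (U-turn (180°)) -> North
  L (left (90° counter-clockwise)) -> West
  U (U-turn (180°)) -> East
  U (U-turn (180°)) -> West
Final: West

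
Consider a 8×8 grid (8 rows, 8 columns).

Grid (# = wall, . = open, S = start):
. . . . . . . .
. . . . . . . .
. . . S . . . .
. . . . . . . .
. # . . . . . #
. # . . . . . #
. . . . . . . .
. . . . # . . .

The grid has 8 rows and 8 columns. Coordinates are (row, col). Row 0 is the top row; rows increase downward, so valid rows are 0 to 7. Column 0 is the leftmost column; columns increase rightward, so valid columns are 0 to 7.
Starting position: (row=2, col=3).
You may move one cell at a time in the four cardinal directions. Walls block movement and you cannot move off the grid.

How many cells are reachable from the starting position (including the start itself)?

Answer: Reachable cells: 59

Derivation:
BFS flood-fill from (row=2, col=3):
  Distance 0: (row=2, col=3)
  Distance 1: (row=1, col=3), (row=2, col=2), (row=2, col=4), (row=3, col=3)
  Distance 2: (row=0, col=3), (row=1, col=2), (row=1, col=4), (row=2, col=1), (row=2, col=5), (row=3, col=2), (row=3, col=4), (row=4, col=3)
  Distance 3: (row=0, col=2), (row=0, col=4), (row=1, col=1), (row=1, col=5), (row=2, col=0), (row=2, col=6), (row=3, col=1), (row=3, col=5), (row=4, col=2), (row=4, col=4), (row=5, col=3)
  Distance 4: (row=0, col=1), (row=0, col=5), (row=1, col=0), (row=1, col=6), (row=2, col=7), (row=3, col=0), (row=3, col=6), (row=4, col=5), (row=5, col=2), (row=5, col=4), (row=6, col=3)
  Distance 5: (row=0, col=0), (row=0, col=6), (row=1, col=7), (row=3, col=7), (row=4, col=0), (row=4, col=6), (row=5, col=5), (row=6, col=2), (row=6, col=4), (row=7, col=3)
  Distance 6: (row=0, col=7), (row=5, col=0), (row=5, col=6), (row=6, col=1), (row=6, col=5), (row=7, col=2)
  Distance 7: (row=6, col=0), (row=6, col=6), (row=7, col=1), (row=7, col=5)
  Distance 8: (row=6, col=7), (row=7, col=0), (row=7, col=6)
  Distance 9: (row=7, col=7)
Total reachable: 59 (grid has 59 open cells total)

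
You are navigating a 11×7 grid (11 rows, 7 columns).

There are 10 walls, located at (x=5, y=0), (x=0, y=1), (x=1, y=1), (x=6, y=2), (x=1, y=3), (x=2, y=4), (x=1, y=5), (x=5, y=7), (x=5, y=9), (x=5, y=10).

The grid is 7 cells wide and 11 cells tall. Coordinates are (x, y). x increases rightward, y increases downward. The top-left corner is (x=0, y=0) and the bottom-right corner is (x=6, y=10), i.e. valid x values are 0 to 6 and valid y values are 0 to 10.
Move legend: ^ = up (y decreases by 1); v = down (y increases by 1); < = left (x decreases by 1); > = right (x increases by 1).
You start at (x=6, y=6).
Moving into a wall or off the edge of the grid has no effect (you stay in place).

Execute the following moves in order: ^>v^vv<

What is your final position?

Start: (x=6, y=6)
  ^ (up): (x=6, y=6) -> (x=6, y=5)
  > (right): blocked, stay at (x=6, y=5)
  v (down): (x=6, y=5) -> (x=6, y=6)
  ^ (up): (x=6, y=6) -> (x=6, y=5)
  v (down): (x=6, y=5) -> (x=6, y=6)
  v (down): (x=6, y=6) -> (x=6, y=7)
  < (left): blocked, stay at (x=6, y=7)
Final: (x=6, y=7)

Answer: Final position: (x=6, y=7)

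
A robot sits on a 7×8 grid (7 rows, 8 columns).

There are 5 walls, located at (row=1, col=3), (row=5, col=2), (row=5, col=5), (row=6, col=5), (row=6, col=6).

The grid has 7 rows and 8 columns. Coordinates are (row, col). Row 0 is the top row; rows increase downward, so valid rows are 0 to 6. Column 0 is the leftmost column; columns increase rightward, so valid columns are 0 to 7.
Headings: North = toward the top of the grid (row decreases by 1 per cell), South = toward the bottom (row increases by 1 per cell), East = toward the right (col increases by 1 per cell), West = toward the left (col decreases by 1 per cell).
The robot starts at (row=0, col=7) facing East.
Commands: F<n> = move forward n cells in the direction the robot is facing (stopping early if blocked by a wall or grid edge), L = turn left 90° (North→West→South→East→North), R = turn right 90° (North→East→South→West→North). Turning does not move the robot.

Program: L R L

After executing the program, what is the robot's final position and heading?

Answer: Final position: (row=0, col=7), facing North

Derivation:
Start: (row=0, col=7), facing East
  L: turn left, now facing North
  R: turn right, now facing East
  L: turn left, now facing North
Final: (row=0, col=7), facing North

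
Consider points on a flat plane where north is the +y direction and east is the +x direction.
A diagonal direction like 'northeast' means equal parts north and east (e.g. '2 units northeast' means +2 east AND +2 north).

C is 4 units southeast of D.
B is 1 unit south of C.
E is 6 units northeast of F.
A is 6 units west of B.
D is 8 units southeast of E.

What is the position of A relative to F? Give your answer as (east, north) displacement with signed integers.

Answer: A is at (east=12, north=-7) relative to F.

Derivation:
Place F at the origin (east=0, north=0).
  E is 6 units northeast of F: delta (east=+6, north=+6); E at (east=6, north=6).
  D is 8 units southeast of E: delta (east=+8, north=-8); D at (east=14, north=-2).
  C is 4 units southeast of D: delta (east=+4, north=-4); C at (east=18, north=-6).
  B is 1 unit south of C: delta (east=+0, north=-1); B at (east=18, north=-7).
  A is 6 units west of B: delta (east=-6, north=+0); A at (east=12, north=-7).
Therefore A relative to F: (east=12, north=-7).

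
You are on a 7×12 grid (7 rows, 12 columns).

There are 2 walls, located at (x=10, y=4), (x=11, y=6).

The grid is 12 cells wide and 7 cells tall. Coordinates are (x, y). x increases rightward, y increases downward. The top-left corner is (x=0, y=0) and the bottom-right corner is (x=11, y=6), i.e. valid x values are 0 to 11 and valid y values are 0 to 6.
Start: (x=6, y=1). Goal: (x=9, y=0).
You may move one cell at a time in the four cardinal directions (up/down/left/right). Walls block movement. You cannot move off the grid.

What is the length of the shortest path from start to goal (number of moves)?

Answer: Shortest path length: 4

Derivation:
BFS from (x=6, y=1) until reaching (x=9, y=0):
  Distance 0: (x=6, y=1)
  Distance 1: (x=6, y=0), (x=5, y=1), (x=7, y=1), (x=6, y=2)
  Distance 2: (x=5, y=0), (x=7, y=0), (x=4, y=1), (x=8, y=1), (x=5, y=2), (x=7, y=2), (x=6, y=3)
  Distance 3: (x=4, y=0), (x=8, y=0), (x=3, y=1), (x=9, y=1), (x=4, y=2), (x=8, y=2), (x=5, y=3), (x=7, y=3), (x=6, y=4)
  Distance 4: (x=3, y=0), (x=9, y=0), (x=2, y=1), (x=10, y=1), (x=3, y=2), (x=9, y=2), (x=4, y=3), (x=8, y=3), (x=5, y=4), (x=7, y=4), (x=6, y=5)  <- goal reached here
One shortest path (4 moves): (x=6, y=1) -> (x=7, y=1) -> (x=8, y=1) -> (x=9, y=1) -> (x=9, y=0)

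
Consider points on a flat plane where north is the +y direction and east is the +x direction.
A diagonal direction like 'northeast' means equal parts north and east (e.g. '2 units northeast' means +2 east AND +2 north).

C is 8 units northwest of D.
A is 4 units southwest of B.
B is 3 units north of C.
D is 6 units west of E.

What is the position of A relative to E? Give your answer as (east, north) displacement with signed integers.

Place E at the origin (east=0, north=0).
  D is 6 units west of E: delta (east=-6, north=+0); D at (east=-6, north=0).
  C is 8 units northwest of D: delta (east=-8, north=+8); C at (east=-14, north=8).
  B is 3 units north of C: delta (east=+0, north=+3); B at (east=-14, north=11).
  A is 4 units southwest of B: delta (east=-4, north=-4); A at (east=-18, north=7).
Therefore A relative to E: (east=-18, north=7).

Answer: A is at (east=-18, north=7) relative to E.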